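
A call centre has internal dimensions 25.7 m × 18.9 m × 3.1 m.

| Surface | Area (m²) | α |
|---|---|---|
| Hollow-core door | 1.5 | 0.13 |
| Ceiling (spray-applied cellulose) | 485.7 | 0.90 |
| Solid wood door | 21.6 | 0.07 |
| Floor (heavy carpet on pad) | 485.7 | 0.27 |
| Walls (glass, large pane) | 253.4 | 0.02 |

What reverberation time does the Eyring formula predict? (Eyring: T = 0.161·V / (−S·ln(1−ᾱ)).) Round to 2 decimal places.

S = Σ Sᵢ = 1247.9 m².
Absorption A = 1.5×0.13 + 485.7×0.90 + 21.6×0.07 + 485.7×0.27 + 253.4×0.02 = 575.044 sabins.
ᾱ = 575.044 / 1247.9 = 0.4608.
−S·ln(1−ᾱ) = −1247.9 × ln(1 − 0.4608) = 770.789.
V = 25.7 × 18.9 × 3.1 = 1505.763 m³.
RT60 = 0.161 × 1505.763 / 770.789 = 0.31 s.

0.31 s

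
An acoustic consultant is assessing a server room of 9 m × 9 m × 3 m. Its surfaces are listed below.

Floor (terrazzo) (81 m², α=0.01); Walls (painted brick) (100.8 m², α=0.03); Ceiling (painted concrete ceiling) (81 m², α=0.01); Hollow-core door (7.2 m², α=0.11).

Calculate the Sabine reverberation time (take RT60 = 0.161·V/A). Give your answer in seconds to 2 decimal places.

Summing Sᵢαᵢ: 0.810 + 3.024 + 0.810 + 0.792 → A = 5.436 sabins.
Room volume: 243 m³.
T = 0.161 V/A = 0.161·243/5.436 = 7.20 s.

7.20 sec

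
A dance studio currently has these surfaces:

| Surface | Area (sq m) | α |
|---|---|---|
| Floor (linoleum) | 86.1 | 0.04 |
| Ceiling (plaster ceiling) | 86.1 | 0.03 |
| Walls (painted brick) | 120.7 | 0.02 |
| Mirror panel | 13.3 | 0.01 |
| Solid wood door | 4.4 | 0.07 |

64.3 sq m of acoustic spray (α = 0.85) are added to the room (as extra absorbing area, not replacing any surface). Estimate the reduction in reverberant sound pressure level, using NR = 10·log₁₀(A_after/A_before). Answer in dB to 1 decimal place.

Summing Sᵢαᵢ: 3.444 + 2.583 + 2.414 + 0.133 + 0.308 → A_before = 8.882 sabins.
Treatment contributes 64.3·0.85 = 54.655 sabins.
A_after = 8.882 + 54.655 = 63.537 sabins.
Reduction = 10 log₁₀(A_after/A_before) = 10 log₁₀(7.1535) = 8.5 dB.

8.5 dB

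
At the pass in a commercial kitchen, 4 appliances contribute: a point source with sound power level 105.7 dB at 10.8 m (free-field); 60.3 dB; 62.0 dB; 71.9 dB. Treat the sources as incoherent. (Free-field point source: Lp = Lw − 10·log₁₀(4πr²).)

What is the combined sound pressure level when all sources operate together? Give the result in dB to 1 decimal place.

76.4 dB

Source at 10.8 m: Lp = 105.7 − 10·log₁₀(4π·10.8²) = 105.7 − 10·log₁₀(1465.741) = 74.0 dB.
Converting to relative power and adding: 10^(74.0/10) + 10^(60.3/10) + 10^(62.0/10) + 10^(71.9/10) = 4.326e+07.
L_total = 10·log₁₀(4.326e+07) = 76.4 dB.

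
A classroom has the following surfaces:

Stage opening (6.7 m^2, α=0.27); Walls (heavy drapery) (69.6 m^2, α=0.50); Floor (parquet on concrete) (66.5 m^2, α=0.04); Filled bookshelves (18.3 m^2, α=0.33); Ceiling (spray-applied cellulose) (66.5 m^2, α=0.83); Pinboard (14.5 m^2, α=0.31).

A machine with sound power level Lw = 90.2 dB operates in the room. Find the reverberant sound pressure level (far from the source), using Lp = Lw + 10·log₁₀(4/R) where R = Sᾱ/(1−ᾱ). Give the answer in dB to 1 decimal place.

73.5 dB

A = 104.998 sabins; S = 242.1 m^2.
ᾱ = 104.998/242.1 = 0.4337; R = Sᾱ/(1−ᾱ) = 104.998/(1−0.4337) = 185.411 m^2.
Lp = Lw + 10 log₁₀(4/R) = 90.2 -16.66 = 73.5 dB.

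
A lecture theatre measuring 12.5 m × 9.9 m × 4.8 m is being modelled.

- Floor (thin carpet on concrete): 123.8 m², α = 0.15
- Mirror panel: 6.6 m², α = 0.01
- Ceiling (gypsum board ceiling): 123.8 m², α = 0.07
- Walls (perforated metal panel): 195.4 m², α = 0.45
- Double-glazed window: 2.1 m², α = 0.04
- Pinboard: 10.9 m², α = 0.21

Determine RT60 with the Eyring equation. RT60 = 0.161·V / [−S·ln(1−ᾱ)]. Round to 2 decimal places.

Total surface area S = 123.8 + 6.6 + 123.8 + 195.4 + 2.1 + 10.9 = 462.6 m².
Σ(Sᵢαᵢ) = 123.8·0.15 + 6.6·0.01 + 123.8·0.07 + 195.4·0.45 + 2.1·0.04 + 10.9·0.21 = 117.605.
ᾱ = 117.605 / 462.6 = 0.2542.
Eyring denominator: −S ln(1−ᾱ) = 135.680.
V = 12.5 × 9.9 × 4.8 = 594 m³.
T = 0.161·V/[−S·ln(1−ᾱ)] = 0.161·594/135.680 = 0.70 s.

0.70 sec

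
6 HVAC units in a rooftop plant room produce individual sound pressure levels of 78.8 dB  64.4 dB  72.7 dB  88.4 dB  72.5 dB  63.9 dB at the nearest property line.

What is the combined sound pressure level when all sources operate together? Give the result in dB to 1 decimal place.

89.1 dB

Σ 10^(Lᵢ/10) = 8.093e+08.
Combined level = 10 log₁₀(8.093e+08) = 89.1 dB.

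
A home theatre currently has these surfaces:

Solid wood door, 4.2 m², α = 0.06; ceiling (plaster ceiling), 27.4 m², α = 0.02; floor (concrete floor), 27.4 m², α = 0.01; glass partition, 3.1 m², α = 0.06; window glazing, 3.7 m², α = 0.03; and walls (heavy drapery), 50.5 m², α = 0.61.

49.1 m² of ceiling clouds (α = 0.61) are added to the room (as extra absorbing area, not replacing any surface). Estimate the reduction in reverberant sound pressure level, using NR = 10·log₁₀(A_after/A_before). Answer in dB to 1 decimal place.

A_before = Σ Sᵢαᵢ = 4.2·0.06 + 27.4·0.02 + 27.4·0.01 + 3.1·0.06 + 3.7·0.03 + 50.5·0.61 = 32.176 sabins.
Treatment contributes 49.1·0.61 = 29.951 sabins.
New total A_after = 62.127 sabins.
Reduction = 10 log₁₀(A_after/A_before) = 10 log₁₀(1.9308) = 2.9 dB.

2.9 dB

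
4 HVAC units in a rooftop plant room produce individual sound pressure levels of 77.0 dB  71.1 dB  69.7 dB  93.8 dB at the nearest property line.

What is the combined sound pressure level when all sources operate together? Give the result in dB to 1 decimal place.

Converting to relative power and adding: 10^(77.0/10) + 10^(71.1/10) + 10^(69.7/10) + 10^(93.8/10) = 2.471e+09.
Combined level = 10 log₁₀(2.471e+09) = 93.9 dB.

93.9 dB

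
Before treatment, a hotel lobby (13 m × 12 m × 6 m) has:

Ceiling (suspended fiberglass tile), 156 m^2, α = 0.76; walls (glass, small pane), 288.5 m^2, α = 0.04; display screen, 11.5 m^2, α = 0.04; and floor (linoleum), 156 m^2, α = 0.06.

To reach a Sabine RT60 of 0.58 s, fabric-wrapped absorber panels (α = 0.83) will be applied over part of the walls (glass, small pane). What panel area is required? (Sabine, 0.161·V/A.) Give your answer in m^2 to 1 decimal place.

Total absorption A₁ = 156×0.76 + 288.5×0.04 + 11.5×0.04 + 156×0.06
  = 118.560 + 11.540 + 0.460 + 9.360 = 139.920 m^2 sabins.
Required A₂ = 0.161·936/0.58 = 259.821 sabins.
Absorption to add: 259.821 − 139.920 = 119.901 sabins.
Each m^2 of panel replacing the walls (glass, small pane) adds (0.83 − 0.04) = 0.79 sabins.
Panel area = 119.901 / 0.79 = 151.8 m^2.

151.8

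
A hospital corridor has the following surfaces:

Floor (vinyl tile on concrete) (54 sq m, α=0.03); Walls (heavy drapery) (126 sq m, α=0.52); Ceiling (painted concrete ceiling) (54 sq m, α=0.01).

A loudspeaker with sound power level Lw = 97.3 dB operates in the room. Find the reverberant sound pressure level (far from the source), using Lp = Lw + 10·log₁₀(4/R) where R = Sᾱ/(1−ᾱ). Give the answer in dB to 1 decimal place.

Σ(Sᵢαᵢ) = 54×0.03 + 126×0.52 + 54×0.01 = 67.680; total area S = 234.0 sq m.
ᾱ = 67.680/234.0 = 0.2892; R = Sᾱ/(1−ᾱ) = 67.680/(1−0.2892) = 95.217 sq m.
Lp = Lw + 10 log₁₀(4/R) = 97.3 -13.77 = 83.5 dB.

83.5 dB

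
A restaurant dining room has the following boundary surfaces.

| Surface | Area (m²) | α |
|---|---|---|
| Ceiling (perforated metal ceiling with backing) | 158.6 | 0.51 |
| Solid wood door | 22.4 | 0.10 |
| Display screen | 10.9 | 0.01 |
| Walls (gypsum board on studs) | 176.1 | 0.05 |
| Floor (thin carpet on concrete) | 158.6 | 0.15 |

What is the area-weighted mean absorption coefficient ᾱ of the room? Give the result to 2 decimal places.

Total surface area S = 526.6 m².
Σ(Sᵢαᵢ) = 158.6*0.51 + 22.4*0.10 + 10.9*0.01 + 176.1*0.05 + 158.6*0.15 = 115.830.
ᾱ = A/S = 0.22.

0.22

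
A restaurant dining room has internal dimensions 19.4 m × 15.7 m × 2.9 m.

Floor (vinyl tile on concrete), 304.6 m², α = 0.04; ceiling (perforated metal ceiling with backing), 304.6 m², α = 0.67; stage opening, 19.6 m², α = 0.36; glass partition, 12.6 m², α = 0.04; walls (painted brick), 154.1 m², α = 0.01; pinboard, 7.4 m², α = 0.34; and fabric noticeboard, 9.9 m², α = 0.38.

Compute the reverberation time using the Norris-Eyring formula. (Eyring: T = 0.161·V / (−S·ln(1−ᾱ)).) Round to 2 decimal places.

0.52 sec

Total surface area S = 304.6 + 304.6 + 19.6 + 12.6 + 154.1 + 7.4 + 9.9 = 812.8 m².
Absorption A = 304.6·0.04 + 304.6·0.67 + 19.6·0.36 + 12.6·0.04 + 154.1·0.01 + 7.4·0.34 + 9.9·0.38 = 231.645 sabins.
Mean coefficient ᾱ = A/S = 0.2850.
−S·ln(1−ᾱ) = −812.8 × ln(1 − 0.2850) = 272.672.
V = 19.4 × 15.7 × 2.9 = 883.282 m³.
RT60 = 0.161 × 883.282 / 272.672 = 0.52 s.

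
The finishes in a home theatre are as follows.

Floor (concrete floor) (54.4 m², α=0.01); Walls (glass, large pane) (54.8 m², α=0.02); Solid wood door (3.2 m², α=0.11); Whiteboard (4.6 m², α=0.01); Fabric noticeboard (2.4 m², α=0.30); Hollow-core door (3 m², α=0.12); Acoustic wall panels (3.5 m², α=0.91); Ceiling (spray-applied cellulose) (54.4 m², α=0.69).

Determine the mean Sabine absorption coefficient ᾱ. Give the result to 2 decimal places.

0.24

Total surface area S = 180.3 m².
Σ(Sᵢαᵢ) = 54.4·0.01 + 54.8·0.02 + 3.2·0.11 + 4.6·0.01 + 2.4·0.30 + 3·0.12 + 3.5·0.91 + 54.4·0.69 = 43.839.
ᾱ = 43.839 / 180.3 = 0.24.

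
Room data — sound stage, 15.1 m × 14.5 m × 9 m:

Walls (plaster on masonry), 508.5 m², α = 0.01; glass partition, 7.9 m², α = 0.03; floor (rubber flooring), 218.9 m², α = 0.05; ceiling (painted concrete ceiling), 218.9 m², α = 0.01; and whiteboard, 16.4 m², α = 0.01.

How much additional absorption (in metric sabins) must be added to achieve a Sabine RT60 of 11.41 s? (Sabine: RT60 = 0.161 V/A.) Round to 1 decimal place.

9.2 sabins

Summing Sᵢαᵢ: 5.085 + 0.237 + 10.945 + 2.189 + 0.164 → A₁ = 18.620 sabins.
V = 1970.55 m³. Required absorption A₂ = 0.161 × 1970.55 / 11.41 = 27.805 sabins.
Shortfall: 27.805 − 18.620 = 9.2 sabins.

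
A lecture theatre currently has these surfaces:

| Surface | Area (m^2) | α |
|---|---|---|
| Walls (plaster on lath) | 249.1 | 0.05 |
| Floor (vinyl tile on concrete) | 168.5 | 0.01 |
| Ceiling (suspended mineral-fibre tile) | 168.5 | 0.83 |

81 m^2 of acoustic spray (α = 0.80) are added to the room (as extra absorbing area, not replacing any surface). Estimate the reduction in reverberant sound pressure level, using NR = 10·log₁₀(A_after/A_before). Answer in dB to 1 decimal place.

1.5 dB

Summing Sᵢαᵢ: 12.455 + 1.685 + 139.855 → A_before = 153.995 sabins.
Treatment contributes 81·0.80 = 64.800 sabins.
A_after = 153.995 + 64.800 = 218.795 sabins.
Reduction = 10 log₁₀(A_after/A_before) = 10 log₁₀(1.4208) = 1.5 dB.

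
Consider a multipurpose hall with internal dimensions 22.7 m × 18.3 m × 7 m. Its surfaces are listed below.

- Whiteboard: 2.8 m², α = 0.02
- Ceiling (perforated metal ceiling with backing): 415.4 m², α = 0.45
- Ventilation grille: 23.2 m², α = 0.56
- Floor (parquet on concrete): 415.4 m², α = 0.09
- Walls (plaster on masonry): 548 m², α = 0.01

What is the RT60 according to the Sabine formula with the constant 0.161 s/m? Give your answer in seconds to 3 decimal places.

1.928 s

Equivalent absorption area: A = 2.8×0.02 + 415.4×0.45 + 23.2×0.56 + 415.4×0.09 + 548×0.01 = 242.844 m².
Volume V = 22.7 × 18.3 × 7 = 2907.87 m³.
RT60 = 0.161 · V / A = 0.161 × 2907.87 / 242.844 = 1.928 s.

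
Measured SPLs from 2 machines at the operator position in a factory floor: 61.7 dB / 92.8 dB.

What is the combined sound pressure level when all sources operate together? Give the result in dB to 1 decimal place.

Σ 10^(Lᵢ/10) = 1.907e+09.
L_total = 10·log₁₀(1.907e+09) = 92.8 dB.

92.8 dB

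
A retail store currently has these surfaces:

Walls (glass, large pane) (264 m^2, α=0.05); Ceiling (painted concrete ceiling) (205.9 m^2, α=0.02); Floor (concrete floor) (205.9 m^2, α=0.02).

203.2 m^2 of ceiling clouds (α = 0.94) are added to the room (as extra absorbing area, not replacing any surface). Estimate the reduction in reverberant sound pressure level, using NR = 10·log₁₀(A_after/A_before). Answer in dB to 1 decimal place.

10.0 dB

Summing Sᵢαᵢ: 13.200 + 4.118 + 4.118 → A_before = 21.436 sabins.
Added absorption = 203.2 × 0.94 = 191.008 sabins.
New total A_after = 212.444 sabins.
NR = 10·log₁₀(212.444/21.436) = 10.0 dB.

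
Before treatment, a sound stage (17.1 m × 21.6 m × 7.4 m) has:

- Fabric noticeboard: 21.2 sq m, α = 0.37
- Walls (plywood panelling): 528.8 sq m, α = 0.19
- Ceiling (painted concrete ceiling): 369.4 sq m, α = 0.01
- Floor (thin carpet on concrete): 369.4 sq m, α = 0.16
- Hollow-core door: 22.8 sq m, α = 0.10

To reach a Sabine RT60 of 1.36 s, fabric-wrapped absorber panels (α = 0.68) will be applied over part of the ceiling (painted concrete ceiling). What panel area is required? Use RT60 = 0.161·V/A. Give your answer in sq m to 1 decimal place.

224.1

Equivalent absorption area: A₁ = 21.2*0.37 + 528.8*0.19 + 369.4*0.01 + 369.4*0.16 + 22.8*0.10 = 173.394 sq m.
Required A₂ = 0.161·2733.264/1.36 = 323.570 sabins.
Absorption to add: 323.570 − 173.394 = 150.176 sabins.
Each sq m of panel replacing the ceiling (painted concrete ceiling) adds (0.68 − 0.01) = 0.67 sabins.
Panel area = 150.176 / 0.67 = 224.1 sq m.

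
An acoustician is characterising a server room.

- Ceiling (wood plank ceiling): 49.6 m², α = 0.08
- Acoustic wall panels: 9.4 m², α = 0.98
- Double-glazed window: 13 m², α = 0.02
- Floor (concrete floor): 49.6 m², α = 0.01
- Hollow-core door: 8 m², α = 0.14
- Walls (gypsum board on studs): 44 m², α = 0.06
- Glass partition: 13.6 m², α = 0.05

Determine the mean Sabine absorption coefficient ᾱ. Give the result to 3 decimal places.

0.098

S = Σ Sᵢ = 49.6 + 9.4 + 13 + 49.6 + 8 + 44 + 13.6 = 187.2 m².
Σ(Sᵢαᵢ) = 49.6×0.08 + 9.4×0.98 + 13×0.02 + 49.6×0.01 + 8×0.14 + 44×0.06 + 13.6×0.05 = 18.376.
ᾱ = A/S = 0.098.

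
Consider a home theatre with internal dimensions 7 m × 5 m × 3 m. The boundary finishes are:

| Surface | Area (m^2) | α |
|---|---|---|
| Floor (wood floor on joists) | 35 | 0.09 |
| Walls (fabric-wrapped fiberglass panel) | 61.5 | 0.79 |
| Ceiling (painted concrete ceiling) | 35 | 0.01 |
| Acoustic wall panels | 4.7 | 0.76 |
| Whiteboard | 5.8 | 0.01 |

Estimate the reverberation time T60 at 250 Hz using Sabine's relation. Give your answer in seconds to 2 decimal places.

A = Σ Sᵢαᵢ = 35×0.09 + 61.5×0.79 + 35×0.01 + 4.7×0.76 + 5.8×0.01 = 55.715 sabins.
Room volume: 105 m³.
T = 0.161 V/A = 0.161·105/55.715 = 0.30 s.

0.30 seconds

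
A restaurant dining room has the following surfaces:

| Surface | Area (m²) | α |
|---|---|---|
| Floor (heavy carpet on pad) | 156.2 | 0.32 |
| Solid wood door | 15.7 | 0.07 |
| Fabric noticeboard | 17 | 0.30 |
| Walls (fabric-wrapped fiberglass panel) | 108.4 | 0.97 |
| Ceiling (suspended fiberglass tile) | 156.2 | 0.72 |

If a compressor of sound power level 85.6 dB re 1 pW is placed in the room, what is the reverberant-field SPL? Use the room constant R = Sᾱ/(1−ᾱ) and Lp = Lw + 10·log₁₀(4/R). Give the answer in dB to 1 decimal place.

A = 273.795 sabins; S = 453.5 m².
ᾱ = 273.795/453.5 = 0.6037; R = Sᾱ/(1−ᾱ) = 273.795/(1−0.6037) = 690.878 m².
Lp = Lw + 10 log₁₀(4/R) = 85.6 -22.37 = 63.2 dB.

63.2 dB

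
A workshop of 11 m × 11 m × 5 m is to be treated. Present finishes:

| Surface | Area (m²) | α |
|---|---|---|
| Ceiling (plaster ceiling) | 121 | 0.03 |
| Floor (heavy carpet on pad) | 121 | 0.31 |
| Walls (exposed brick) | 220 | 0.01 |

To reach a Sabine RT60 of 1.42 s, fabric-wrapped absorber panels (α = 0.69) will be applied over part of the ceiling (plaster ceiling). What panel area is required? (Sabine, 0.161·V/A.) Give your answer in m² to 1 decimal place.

38.3

Summing Sᵢαᵢ: 3.630 + 37.510 + 2.200 → A₁ = 43.340 sabins.
Required A₂ = 0.161·605/1.42 = 68.595 sabins.
ΔA needed = 68.595 − 43.340 = 25.255 sabins.
Each m² of panel replacing the ceiling (plaster ceiling) adds (0.69 − 0.03) = 0.66 sabins.
Area = ΔA/Δα = 25.255/0.66 = 38.3 m².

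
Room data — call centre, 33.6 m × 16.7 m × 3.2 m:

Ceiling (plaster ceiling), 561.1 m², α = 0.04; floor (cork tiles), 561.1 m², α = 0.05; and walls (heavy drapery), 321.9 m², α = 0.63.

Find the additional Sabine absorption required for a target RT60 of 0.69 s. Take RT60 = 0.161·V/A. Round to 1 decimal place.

165.7 sabins

Total absorption A₁ = 561.1*0.04 + 561.1*0.05 + 321.9*0.63
  = 22.444 + 28.055 + 202.797 = 253.296 m² sabins.
For T = 0.69 s, need A₂ = 0.161·V/T = 0.161·1795.584/0.69 = 418.970 sabins.
Shortfall: 418.970 − 253.296 = 165.7 sabins.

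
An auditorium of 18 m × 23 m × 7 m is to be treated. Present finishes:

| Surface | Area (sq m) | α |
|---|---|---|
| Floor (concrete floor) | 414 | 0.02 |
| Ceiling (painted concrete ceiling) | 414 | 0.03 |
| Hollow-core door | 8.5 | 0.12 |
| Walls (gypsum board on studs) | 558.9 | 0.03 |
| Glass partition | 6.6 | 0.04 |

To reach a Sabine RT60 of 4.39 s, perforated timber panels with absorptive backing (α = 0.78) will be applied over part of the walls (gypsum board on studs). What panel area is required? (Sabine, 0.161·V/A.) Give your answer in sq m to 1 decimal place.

Summing Sᵢαᵢ: 8.280 + 12.420 + 1.020 + 16.767 + 0.264 → A₁ = 38.751 sabins.
Required A₂ = 0.161·2898/4.39 = 106.282 sabins.
ΔA needed = 106.282 − 38.751 = 67.531 sabins.
Each sq m of panel replacing the walls (gypsum board on studs) adds (0.78 − 0.03) = 0.75 sabins.
Panel area = 67.531 / 0.75 = 90.0 sq m.

90.0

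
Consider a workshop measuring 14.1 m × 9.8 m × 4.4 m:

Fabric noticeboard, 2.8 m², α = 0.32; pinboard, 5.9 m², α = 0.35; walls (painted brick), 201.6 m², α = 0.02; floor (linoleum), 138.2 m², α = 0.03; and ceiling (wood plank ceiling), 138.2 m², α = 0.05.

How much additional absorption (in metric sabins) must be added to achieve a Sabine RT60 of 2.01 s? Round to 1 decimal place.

30.7 sabins

Summing Sᵢαᵢ: 0.896 + 2.065 + 4.032 + 4.146 + 6.910 → A₁ = 18.049 sabins.
Target A₂ = 0.161·607.992/2.01 = 48.700 sabins (V = 607.992 m³).
Shortfall: 48.700 − 18.049 = 30.7 sabins.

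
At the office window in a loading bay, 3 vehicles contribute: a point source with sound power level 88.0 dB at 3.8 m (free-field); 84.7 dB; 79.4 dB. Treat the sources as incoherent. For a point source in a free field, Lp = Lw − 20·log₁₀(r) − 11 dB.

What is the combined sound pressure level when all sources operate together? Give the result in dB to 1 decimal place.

85.9 dB

Source at 3.8 m: Lp = 88.0 − 20·log₁₀(3.8) − 11 = 65.4 dB.
Sum in the linear (power) domain: Σ 10^(Lᵢ/10) = 10^(65.4/10) + 10^(84.7/10) + 10^(79.4/10) = 3.857e+08.
Combined level = 10 log₁₀(3.857e+08) = 85.9 dB.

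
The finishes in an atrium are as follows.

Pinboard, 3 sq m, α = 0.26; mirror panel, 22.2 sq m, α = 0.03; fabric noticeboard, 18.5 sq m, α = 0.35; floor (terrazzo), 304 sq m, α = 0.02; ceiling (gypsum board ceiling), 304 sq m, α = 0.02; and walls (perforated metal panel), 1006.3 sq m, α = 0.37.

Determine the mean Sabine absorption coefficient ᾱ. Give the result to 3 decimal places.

S = Σ Sᵢ = 3 + 22.2 + 18.5 + 304 + 304 + 1006.3 = 1658.0 sq m.
Weighted sum Σ Sα = 392.412.
ᾱ = A/S = 0.237.

0.237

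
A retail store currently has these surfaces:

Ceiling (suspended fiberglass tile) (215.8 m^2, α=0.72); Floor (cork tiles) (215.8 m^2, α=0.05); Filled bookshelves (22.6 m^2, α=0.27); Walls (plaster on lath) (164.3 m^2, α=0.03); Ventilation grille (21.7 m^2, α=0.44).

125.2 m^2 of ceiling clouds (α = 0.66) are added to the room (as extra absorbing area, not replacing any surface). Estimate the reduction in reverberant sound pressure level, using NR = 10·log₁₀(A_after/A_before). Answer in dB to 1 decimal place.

Summing Sᵢαᵢ: 155.376 + 10.790 + 6.102 + 4.929 + 9.548 → A_before = 186.745 sabins.
Treatment contributes 125.2·0.66 = 82.632 sabins.
A_after = 186.745 + 82.632 = 269.377 sabins.
Reduction = 10 log₁₀(A_after/A_before) = 10 log₁₀(1.4425) = 1.6 dB.

1.6 dB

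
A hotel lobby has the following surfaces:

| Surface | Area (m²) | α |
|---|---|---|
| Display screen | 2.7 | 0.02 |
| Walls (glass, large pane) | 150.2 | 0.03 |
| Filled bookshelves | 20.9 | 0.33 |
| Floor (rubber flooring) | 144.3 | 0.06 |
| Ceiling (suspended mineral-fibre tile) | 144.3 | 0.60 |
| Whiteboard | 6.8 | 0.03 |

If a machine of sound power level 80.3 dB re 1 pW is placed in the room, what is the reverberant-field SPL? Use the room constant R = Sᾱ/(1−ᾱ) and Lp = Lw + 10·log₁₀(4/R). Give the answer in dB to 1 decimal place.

A = 106.899 sabins; S = 469.2 m².
ᾱ = 106.899/469.2 = 0.2278; R = Sᾱ/(1−ᾱ) = 106.899/(1−0.2278) = 138.434 m².
Lp = Lw + 10 log₁₀(4/R) = 80.3 -15.39 = 64.9 dB.

64.9 dB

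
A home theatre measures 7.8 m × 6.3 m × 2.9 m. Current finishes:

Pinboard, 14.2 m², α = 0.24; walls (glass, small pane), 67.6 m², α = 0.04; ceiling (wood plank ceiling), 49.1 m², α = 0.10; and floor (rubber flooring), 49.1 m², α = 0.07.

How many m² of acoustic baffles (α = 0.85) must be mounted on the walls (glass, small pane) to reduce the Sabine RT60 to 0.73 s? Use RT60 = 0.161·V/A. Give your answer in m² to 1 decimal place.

21.0

Equivalent absorption area: A₁ = 14.2·0.24 + 67.6·0.04 + 49.1·0.10 + 49.1·0.07 = 14.459 m².
V = 142.506 m³. Target absorption A₂ = 0.161 × 142.506 / 0.73 = 31.429 sabins.
ΔA needed = 31.429 − 14.459 = 16.970 sabins.
Net gain per m²: Δα = 0.85 − 0.04 = 0.81.
Panel area = 16.970 / 0.81 = 21.0 m².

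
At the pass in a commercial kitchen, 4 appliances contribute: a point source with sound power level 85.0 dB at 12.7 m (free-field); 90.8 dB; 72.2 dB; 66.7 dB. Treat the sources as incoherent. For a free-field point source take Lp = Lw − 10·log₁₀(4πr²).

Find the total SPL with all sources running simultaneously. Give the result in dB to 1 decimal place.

Source at 12.7 m: Lp = 85.0 − 10·log₁₀(4π·12.7²) = 85.0 − 10·log₁₀(2026.830) = 51.9 dB.
Sum in the linear (power) domain: Σ 10^(Lᵢ/10) = 10^(51.9/10) + 10^(90.8/10) + 10^(72.2/10) + 10^(66.7/10) = 1.224e+09.
L_total = 10·log₁₀(1.224e+09) = 90.9 dB.

90.9 dB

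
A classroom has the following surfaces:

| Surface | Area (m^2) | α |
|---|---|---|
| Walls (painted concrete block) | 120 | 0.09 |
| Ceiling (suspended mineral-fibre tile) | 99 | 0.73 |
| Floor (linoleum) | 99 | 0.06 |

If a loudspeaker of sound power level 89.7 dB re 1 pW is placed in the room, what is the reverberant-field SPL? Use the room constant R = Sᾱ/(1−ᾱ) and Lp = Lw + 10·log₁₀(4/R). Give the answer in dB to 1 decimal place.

74.8 dB

Σ(Sᵢαᵢ) = 120×0.09 + 99×0.73 + 99×0.06 = 89.010; total area S = 318.0 m^2.
ᾱ = 89.010/318.0 = 0.2799; R = Sᾱ/(1−ᾱ) = 89.010/(1−0.2799) = 123.608 m^2.
Lp = Lw + 10 log₁₀(4/R) = 89.7 -14.90 = 74.8 dB.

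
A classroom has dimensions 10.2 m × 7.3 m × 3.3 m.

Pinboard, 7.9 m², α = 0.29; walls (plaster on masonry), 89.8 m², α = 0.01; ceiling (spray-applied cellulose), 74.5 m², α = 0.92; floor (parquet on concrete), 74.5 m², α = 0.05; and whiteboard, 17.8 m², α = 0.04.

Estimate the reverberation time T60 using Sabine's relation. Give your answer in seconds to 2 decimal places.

0.52 s

A = Σ Sᵢαᵢ = 7.9×0.29 + 89.8×0.01 + 74.5×0.92 + 74.5×0.05 + 17.8×0.04 = 76.166 sabins.
Volume V = 10.2 × 7.3 × 3.3 = 245.718 m³.
T = 0.161 V/A = 0.161·245.718/76.166 = 0.52 s.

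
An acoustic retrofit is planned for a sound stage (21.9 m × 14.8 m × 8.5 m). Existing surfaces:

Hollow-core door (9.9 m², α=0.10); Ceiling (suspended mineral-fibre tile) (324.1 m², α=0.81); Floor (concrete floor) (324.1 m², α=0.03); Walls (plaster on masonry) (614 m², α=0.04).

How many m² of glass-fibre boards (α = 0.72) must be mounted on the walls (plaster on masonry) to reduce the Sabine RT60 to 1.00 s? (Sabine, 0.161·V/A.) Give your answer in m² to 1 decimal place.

Equivalent absorption area: A₁ = 9.9*0.10 + 324.1*0.81 + 324.1*0.03 + 614*0.04 = 297.794 m².
V = 2755.02 m³. Target absorption A₂ = 0.161 × 2755.02 / 1.00 = 443.558 sabins.
ΔA needed = 443.558 − 297.794 = 145.764 sabins.
Net gain per m²: Δα = 0.72 − 0.04 = 0.68.
Panel area = 145.764 / 0.68 = 214.4 m².

214.4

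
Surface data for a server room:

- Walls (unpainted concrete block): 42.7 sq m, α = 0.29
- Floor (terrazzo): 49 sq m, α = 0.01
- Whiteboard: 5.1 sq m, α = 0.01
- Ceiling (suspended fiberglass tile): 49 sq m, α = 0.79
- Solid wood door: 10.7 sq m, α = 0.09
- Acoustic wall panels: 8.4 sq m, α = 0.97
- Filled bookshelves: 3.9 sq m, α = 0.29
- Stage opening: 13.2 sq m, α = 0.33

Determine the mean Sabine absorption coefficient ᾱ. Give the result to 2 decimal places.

Total surface area S = 182.0 sq m.
Weighted sum Σ Sα = 66.232.
ᾱ = 66.232 / 182.0 = 0.36.

0.36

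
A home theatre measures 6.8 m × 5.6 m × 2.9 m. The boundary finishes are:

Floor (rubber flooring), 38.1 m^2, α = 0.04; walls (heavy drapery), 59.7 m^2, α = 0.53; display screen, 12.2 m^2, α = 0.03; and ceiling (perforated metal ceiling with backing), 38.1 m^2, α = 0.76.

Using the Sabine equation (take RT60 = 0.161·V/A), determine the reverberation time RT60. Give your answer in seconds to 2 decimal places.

Summing Sᵢαᵢ: 1.524 + 31.641 + 0.366 + 28.956 → A = 62.487 sabins.
V = 6.8·5.6·2.9 = 110.432 m³.
Sabine: RT60 = 0.161 × 110.432 / 62.487 = 0.28 s.

0.28 sec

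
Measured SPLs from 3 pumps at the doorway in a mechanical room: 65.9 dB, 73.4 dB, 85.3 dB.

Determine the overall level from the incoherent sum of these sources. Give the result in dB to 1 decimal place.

Converting to relative power and adding: 10^(65.9/10) + 10^(73.4/10) + 10^(85.3/10) = 3.646e+08.
Combined level = 10 log₁₀(3.646e+08) = 85.6 dB.

85.6 dB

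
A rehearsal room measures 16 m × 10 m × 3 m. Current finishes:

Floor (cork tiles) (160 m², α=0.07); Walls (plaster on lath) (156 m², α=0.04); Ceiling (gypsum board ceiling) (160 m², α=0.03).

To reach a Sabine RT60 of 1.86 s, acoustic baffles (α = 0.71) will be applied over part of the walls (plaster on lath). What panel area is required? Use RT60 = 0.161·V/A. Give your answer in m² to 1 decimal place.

Total absorption A₁ = 160×0.07 + 156×0.04 + 160×0.03
  = 11.200 + 6.240 + 4.800 = 22.240 m² sabins.
Required A₂ = 0.161·480/1.86 = 41.548 sabins.
Absorption to add: 41.548 − 22.240 = 19.308 sabins.
Each m² of panel replacing the walls (plaster on lath) adds (0.71 − 0.04) = 0.67 sabins.
Area = ΔA/Δα = 19.308/0.67 = 28.8 m².

28.8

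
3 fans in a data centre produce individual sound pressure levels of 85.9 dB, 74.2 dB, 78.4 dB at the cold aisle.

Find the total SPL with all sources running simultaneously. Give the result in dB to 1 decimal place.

86.9 dB

Sum in the linear (power) domain: Σ 10^(Lᵢ/10) = 10^(85.9/10) + 10^(74.2/10) + 10^(78.4/10) = 4.845e+08.
L_total = 10·log₁₀(4.845e+08) = 86.9 dB.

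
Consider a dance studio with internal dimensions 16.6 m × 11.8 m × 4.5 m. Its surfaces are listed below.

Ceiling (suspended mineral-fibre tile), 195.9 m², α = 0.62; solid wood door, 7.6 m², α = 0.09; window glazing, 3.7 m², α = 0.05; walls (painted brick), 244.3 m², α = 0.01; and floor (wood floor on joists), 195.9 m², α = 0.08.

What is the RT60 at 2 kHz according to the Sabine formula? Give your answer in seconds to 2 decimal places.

1.01 seconds

Total absorption A = 195.9×0.62 + 7.6×0.09 + 3.7×0.05 + 244.3×0.01 + 195.9×0.08
  = 121.458 + 0.684 + 0.185 + 2.443 + 15.672 = 140.442 m² sabins.
Volume V = 16.6 × 11.8 × 4.5 = 881.46 m³.
T = 0.161 V/A = 0.161·881.46/140.442 = 1.01 s.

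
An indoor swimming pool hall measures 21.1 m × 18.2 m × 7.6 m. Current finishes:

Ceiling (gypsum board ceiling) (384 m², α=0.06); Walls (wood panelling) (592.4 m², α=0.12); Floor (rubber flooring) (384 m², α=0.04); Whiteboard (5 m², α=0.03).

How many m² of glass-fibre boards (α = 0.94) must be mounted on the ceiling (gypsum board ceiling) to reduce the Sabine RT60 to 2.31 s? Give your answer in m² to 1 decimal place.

106.6

A₁ = Σ Sᵢαᵢ = 384·0.06 + 592.4·0.12 + 384·0.04 + 5·0.03 = 109.638 sabins.
V = 2918.552 m³. Target absorption A₂ = 0.161 × 2918.552 / 2.31 = 203.414 sabins.
Absorption to add: 203.414 − 109.638 = 93.776 sabins.
Each m² of panel replacing the ceiling (gypsum board ceiling) adds (0.94 − 0.06) = 0.88 sabins.
Panel area = 93.776 / 0.88 = 106.6 m².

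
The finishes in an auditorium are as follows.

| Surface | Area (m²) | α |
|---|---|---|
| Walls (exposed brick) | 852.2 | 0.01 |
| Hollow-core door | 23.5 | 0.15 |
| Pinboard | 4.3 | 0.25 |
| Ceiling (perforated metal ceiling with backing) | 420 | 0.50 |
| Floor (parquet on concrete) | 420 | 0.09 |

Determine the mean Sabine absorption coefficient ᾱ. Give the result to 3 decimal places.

Total surface area S = 1720.0 m².
Weighted sum Σ Sα = 260.922.
ᾱ = 260.922 / 1720.0 = 0.152.

0.152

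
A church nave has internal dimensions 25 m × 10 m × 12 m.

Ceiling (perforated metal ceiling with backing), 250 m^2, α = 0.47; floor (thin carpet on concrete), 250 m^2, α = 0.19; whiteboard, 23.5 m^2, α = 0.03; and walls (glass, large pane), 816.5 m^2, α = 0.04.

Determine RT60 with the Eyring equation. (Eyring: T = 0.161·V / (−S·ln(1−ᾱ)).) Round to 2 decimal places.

2.25 s

S = Σ Sᵢ = 1340.0 m^2.
Absorption A = 250·0.47 + 250·0.19 + 23.5·0.03 + 816.5·0.04 = 198.365 sabins.
Mean coefficient ᾱ = A/S = 0.1480.
−S·ln(1−ᾱ) = −1340.0 × ln(1 − 0.1480) = 214.626.
V = 25 × 10 × 12 = 3000 m³.
RT60 = 0.161 × 3000 / 214.626 = 2.25 s.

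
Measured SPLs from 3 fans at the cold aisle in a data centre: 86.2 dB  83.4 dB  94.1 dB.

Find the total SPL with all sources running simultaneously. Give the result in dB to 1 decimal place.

95.1 dB

Sum in the linear (power) domain: Σ 10^(Lᵢ/10) = 10^(86.2/10) + 10^(83.4/10) + 10^(94.1/10) = 3.206e+09.
Combined level = 10 log₁₀(3.206e+09) = 95.1 dB.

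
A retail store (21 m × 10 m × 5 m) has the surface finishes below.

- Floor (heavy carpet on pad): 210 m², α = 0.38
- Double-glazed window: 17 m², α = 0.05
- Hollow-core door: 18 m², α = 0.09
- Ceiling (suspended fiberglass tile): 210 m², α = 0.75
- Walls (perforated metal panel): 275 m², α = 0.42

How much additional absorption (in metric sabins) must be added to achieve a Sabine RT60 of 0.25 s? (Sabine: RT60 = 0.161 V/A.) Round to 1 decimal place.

Equivalent absorption area: A₁ = 210×0.38 + 17×0.05 + 18×0.09 + 210×0.75 + 275×0.42 = 355.270 m².
Target A₂ = 0.161·1050/0.25 = 676.200 sabins (V = 1050 m³).
Shortfall: 676.200 − 355.270 = 320.9 sabins.

320.9 sabins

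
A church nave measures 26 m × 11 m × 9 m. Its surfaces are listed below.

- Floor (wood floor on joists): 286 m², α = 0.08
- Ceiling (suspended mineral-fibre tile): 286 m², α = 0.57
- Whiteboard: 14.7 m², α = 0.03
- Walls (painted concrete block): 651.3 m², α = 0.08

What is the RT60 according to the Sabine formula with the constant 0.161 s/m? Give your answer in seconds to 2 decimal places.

Equivalent absorption area: A = 286·0.08 + 286·0.57 + 14.7·0.03 + 651.3·0.08 = 238.445 m².
V = 26·11·9 = 2574 m³.
T = 0.161 V/A = 0.161·2574/238.445 = 1.74 s.

1.74 seconds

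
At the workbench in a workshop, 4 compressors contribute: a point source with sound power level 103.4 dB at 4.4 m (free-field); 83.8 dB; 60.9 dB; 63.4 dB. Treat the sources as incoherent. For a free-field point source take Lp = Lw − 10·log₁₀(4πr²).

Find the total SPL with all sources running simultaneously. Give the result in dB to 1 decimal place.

Source at 4.4 m: Lp = 103.4 − 10·log₁₀(4π·4.4²) = 103.4 − 10·log₁₀(243.285) = 79.5 dB.
Sum in the linear (power) domain: Σ 10^(Lᵢ/10) = 10^(79.5/10) + 10^(83.8/10) + 10^(60.9/10) + 10^(63.4/10) = 3.324e+08.
L_total = 10·log₁₀(3.324e+08) = 85.2 dB.

85.2 dB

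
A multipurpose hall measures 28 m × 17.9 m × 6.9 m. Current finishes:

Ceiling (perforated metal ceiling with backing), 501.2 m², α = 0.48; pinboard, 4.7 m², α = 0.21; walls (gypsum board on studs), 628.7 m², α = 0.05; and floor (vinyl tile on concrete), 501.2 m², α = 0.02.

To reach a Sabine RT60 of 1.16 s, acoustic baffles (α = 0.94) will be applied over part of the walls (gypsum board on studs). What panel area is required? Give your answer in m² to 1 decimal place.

221.3

Summing Sᵢαᵢ: 240.576 + 0.987 + 31.435 + 10.024 → A₁ = 283.022 sabins.
Required A₂ = 0.161·3458.28/1.16 = 479.985 sabins.
ΔA needed = 479.985 − 283.022 = 196.963 sabins.
Each m² of panel replacing the walls (gypsum board on studs) adds (0.94 − 0.05) = 0.89 sabins.
Panel area = 196.963 / 0.89 = 221.3 m².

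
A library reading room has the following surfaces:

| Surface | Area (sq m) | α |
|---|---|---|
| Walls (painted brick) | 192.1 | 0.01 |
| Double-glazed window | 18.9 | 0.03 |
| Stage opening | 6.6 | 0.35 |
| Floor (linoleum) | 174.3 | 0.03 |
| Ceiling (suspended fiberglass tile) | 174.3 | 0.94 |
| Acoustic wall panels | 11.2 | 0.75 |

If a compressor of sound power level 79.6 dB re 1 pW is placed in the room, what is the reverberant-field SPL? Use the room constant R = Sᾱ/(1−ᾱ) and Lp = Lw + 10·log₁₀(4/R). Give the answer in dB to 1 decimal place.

Σ(Sᵢαᵢ) = 192.1·0.01 + 18.9·0.03 + 6.6·0.35 + 174.3·0.03 + 174.3·0.94 + 11.2·0.75 = 182.269; total area S = 577.4 sq m.
ᾱ = 0.3157, so room constant R = A/(1−ᾱ) = 266.358 sq m.
Lp = Lw + 10 log₁₀(4/R) = 79.6 -18.23 = 61.4 dB.

61.4 dB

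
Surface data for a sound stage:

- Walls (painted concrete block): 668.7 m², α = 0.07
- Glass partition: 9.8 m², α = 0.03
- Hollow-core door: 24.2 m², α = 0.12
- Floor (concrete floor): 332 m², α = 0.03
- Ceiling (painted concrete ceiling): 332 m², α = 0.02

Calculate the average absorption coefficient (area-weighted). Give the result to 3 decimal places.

0.049

S = Σ Sᵢ = 668.7 + 9.8 + 24.2 + 332 + 332 = 1366.7 m².
Σ(Sᵢαᵢ) = 668.7×0.07 + 9.8×0.03 + 24.2×0.12 + 332×0.03 + 332×0.02 = 66.607.
ᾱ = A/S = 0.049.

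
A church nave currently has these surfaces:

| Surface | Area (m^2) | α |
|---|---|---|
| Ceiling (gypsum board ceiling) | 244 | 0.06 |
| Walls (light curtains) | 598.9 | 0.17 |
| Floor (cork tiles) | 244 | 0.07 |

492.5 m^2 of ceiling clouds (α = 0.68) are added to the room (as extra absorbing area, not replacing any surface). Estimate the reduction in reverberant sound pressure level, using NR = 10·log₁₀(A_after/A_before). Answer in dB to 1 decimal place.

5.5 dB

Equivalent absorption area: A_before = 244×0.06 + 598.9×0.17 + 244×0.07 = 133.533 m^2.
Treatment contributes 492.5·0.68 = 334.900 sabins.
New total A_after = 468.433 sabins.
NR = 10·log₁₀(468.433/133.533) = 5.5 dB.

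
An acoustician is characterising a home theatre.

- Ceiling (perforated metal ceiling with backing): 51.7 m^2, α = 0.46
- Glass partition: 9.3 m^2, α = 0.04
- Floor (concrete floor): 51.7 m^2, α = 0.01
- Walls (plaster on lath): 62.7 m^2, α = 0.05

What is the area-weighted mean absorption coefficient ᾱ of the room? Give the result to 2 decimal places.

Total surface area S = 175.4 m^2.
Σ(Sᵢαᵢ) = 51.7×0.46 + 9.3×0.04 + 51.7×0.01 + 62.7×0.05 = 27.806.
ᾱ = 27.806 / 175.4 = 0.16.

0.16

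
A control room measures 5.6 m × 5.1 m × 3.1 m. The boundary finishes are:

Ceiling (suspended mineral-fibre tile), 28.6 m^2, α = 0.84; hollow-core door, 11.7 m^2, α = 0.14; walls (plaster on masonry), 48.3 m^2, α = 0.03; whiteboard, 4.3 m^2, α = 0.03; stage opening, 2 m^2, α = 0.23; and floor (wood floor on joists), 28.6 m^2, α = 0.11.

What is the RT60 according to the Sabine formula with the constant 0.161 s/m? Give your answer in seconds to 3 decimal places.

Total absorption A = 28.6*0.84 + 11.7*0.14 + 48.3*0.03 + 4.3*0.03 + 2*0.23 + 28.6*0.11
  = 24.024 + 1.638 + 1.449 + 0.129 + 0.460 + 3.146 = 30.846 m^2 sabins.
Volume V = 5.6 × 5.1 × 3.1 = 88.536 m³.
RT60 = 0.161 · V / A = 0.161 × 88.536 / 30.846 = 0.462 s.

0.462 sec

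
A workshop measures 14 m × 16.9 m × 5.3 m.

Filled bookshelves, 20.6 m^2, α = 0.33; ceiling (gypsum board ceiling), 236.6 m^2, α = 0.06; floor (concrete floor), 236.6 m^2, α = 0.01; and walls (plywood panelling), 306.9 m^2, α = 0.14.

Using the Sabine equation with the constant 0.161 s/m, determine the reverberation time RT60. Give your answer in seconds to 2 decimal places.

Summing Sᵢαᵢ: 6.798 + 14.196 + 2.366 + 42.966 → A = 66.326 sabins.
V = 14·16.9·5.3 = 1253.98 m³.
Sabine: RT60 = 0.161 × 1253.98 / 66.326 = 3.04 s.

3.04 s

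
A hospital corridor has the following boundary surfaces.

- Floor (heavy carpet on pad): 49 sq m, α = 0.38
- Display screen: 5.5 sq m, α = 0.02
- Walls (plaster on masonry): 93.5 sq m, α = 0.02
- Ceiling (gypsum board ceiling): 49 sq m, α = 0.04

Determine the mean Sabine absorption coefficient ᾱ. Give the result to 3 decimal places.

Total surface area S = 197.0 sq m.
A = 49·0.38 + 5.5·0.02 + 93.5·0.02 + 49·0.04 = 22.560 sabins.
ᾱ = 22.560 / 197.0 = 0.115.

0.115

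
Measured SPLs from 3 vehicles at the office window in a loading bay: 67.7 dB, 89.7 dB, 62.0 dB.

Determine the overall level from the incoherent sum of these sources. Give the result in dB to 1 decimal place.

89.7 dB

Converting to relative power and adding: 10^(67.7/10) + 10^(89.7/10) + 10^(62.0/10) = 9.407e+08.
Back to dB: 10·log₁₀ Σ = 89.7 dB.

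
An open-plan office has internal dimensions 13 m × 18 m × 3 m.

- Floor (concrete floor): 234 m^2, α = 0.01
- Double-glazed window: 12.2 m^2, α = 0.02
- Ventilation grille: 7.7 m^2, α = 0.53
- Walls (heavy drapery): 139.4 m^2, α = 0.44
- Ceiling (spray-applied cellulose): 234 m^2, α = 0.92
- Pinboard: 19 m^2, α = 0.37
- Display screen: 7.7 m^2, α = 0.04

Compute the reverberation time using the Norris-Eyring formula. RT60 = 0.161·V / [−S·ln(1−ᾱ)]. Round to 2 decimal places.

0.29 sec

Total surface area S = 234 + 12.2 + 7.7 + 139.4 + 234 + 19 + 7.7 = 654.0 m^2.
Absorption A = 234·0.01 + 12.2·0.02 + 7.7·0.53 + 139.4·0.44 + 234·0.92 + 19·0.37 + 7.7·0.04 = 290.619 sabins.
Mean coefficient ᾱ = A/S = 0.4444.
−S·ln(1−ᾱ) = −654.0 × ln(1 − 0.4444) = 384.360.
V = 13 × 18 × 3 = 702 m³.
T = 0.161·V/[−S·ln(1−ᾱ)] = 0.161·702/384.360 = 0.29 s.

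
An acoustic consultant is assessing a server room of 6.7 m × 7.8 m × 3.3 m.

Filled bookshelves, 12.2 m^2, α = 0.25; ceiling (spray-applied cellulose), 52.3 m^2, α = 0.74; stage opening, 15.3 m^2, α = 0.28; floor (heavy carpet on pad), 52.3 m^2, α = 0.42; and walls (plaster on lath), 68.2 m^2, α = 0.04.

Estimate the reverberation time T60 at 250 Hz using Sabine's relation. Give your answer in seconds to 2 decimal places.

Summing Sᵢαᵢ: 3.050 + 38.702 + 4.284 + 21.966 + 2.728 → A = 70.730 sabins.
V = 6.7·7.8·3.3 = 172.458 m³.
T = 0.161 V/A = 0.161·172.458/70.730 = 0.39 s.

0.39 s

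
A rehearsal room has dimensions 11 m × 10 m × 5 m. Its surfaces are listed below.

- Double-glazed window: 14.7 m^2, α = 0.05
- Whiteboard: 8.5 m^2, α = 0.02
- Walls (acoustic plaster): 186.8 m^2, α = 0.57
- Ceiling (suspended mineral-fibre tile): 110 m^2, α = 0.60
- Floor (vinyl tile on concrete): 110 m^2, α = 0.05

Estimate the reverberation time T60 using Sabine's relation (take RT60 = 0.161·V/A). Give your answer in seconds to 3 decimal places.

Equivalent absorption area: A = 14.7·0.05 + 8.5·0.02 + 186.8·0.57 + 110·0.60 + 110·0.05 = 178.881 m^2.
V = 11·10·5 = 550 m³.
T = 0.161 V/A = 0.161·550/178.881 = 0.495 s.

0.495 sec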